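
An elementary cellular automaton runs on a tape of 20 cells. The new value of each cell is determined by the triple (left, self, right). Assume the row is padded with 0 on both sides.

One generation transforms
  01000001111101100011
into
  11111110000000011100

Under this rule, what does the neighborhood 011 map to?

0

At position 7 the neighborhood is 011; the next row has 0 there.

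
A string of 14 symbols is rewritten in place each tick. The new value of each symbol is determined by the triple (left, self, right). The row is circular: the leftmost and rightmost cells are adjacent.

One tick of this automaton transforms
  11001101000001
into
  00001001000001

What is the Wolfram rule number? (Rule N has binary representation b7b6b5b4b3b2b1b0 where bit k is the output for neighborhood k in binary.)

12

position 0: 111 → 0  (bit 7 = 0)
position 1: 110 → 0  (bit 6 = 0)
position 6: 101 → 0  (bit 5 = 0)
position 2: 100 → 0  (bit 4 = 0)
position 4: 011 → 1  (bit 3 = 1)
position 7: 010 → 1  (bit 2 = 1)
position 3: 001 → 0  (bit 1 = 0)
position 9: 000 → 0  (bit 0 = 0)
bits b7..b0 = 00001100 = 12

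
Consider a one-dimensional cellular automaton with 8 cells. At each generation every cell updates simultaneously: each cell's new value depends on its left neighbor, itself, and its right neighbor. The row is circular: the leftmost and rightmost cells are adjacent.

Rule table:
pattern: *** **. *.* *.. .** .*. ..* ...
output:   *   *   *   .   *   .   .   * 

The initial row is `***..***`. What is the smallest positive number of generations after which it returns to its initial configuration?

1

generation 1: ***..***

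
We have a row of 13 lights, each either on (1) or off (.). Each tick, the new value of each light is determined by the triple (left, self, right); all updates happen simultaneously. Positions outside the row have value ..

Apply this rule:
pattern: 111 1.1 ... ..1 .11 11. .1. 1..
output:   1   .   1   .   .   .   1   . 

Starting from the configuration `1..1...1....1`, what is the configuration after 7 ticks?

1..1.1.1.11.1
1..1.1.1....1
1..1.1.1.11.1  (repeats tick 1; period 2)
tick 7: 1..1.1.1.11.1

1..1.1.1.11.1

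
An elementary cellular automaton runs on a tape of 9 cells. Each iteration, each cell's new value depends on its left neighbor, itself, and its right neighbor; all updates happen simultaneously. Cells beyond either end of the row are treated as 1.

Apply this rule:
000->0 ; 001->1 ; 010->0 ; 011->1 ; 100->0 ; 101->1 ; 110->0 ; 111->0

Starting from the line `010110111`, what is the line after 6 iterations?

110011011

101101100
011011001
110110011
001100110
011001101
110011011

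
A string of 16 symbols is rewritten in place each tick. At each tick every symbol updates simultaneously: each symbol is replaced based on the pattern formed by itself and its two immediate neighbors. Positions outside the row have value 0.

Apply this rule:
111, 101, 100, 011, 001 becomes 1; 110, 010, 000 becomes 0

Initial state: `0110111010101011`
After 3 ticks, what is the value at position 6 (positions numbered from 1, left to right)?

1

1101110101010110
1011101010101101
0111010101011010
position 6 holds 1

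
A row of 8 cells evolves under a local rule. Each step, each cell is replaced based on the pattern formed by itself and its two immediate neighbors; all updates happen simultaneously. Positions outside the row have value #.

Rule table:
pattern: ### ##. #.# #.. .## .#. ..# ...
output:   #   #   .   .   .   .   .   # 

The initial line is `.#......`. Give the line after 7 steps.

step 1: ...####.
step 2: .#..###.
step 3: .....##.
step 4: .###..#.
step 5: ..##....
step 6: ...#.##.
step 7: .#....#.

.#....#.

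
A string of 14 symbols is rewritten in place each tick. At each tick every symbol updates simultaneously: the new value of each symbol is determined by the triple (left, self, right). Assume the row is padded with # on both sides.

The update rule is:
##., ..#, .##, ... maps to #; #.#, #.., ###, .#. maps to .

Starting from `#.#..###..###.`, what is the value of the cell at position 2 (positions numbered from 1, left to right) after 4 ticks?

.

tick 1: #...##.#.##.#.
tick 2: #.####...##...
tick 3: #.#..#.####.##
tick 4: #...#..#..#.#.
position 2 holds .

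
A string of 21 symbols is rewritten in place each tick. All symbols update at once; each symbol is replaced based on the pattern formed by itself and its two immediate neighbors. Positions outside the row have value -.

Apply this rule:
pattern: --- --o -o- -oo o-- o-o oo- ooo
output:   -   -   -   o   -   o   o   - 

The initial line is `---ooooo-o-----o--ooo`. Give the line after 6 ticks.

-------oo------------

---o---oo---------o-o
-------oo----------o-
-------oo------------
-------oo------------  (fixed point — unchanged through tick 6)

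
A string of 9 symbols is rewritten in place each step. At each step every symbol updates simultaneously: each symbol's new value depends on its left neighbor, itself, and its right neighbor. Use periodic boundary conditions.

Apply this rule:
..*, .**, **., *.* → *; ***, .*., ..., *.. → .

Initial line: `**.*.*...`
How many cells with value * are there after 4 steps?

6

***.*...*
..**...**
.***..***
**.*.**.*
count of *: 6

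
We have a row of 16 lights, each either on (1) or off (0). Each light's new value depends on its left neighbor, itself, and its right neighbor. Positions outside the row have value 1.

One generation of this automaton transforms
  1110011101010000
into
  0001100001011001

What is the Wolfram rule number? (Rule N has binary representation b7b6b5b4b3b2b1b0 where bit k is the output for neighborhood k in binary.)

22

position 0: 111 → 0  (bit 7 = 0)
position 2: 110 → 0  (bit 6 = 0)
position 8: 101 → 0  (bit 5 = 0)
position 3: 100 → 1  (bit 4 = 1)
position 5: 011 → 0  (bit 3 = 0)
position 9: 010 → 1  (bit 2 = 1)
position 4: 001 → 1  (bit 1 = 1)
position 13: 000 → 0  (bit 0 = 0)
bits b7..b0 = 00010110 = 22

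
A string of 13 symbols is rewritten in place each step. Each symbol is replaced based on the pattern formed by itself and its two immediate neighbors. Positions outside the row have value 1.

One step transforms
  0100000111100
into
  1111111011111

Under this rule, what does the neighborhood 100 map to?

1

At position 2 the neighborhood is 100; the next row has 1 there.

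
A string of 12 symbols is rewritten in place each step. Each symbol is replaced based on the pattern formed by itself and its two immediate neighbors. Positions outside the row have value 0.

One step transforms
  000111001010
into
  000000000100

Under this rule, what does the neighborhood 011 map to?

0

At position 3 the neighborhood is 011; the next row has 0 there.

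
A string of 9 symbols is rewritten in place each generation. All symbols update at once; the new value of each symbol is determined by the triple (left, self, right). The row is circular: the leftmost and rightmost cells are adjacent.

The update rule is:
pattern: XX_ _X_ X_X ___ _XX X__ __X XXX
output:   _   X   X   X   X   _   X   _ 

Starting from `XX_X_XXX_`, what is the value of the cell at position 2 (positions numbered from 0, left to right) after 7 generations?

_

X_XXXX__X
_XX____XX
XX__XXXX_
X__XX___X
__XX__XXX
_XX__XX__
XX__XX__X
position 2 holds _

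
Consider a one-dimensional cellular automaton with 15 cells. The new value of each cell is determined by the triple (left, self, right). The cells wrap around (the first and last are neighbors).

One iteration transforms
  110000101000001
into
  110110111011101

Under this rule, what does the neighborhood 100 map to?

0

At position 2 the neighborhood is 100; the next row has 0 there.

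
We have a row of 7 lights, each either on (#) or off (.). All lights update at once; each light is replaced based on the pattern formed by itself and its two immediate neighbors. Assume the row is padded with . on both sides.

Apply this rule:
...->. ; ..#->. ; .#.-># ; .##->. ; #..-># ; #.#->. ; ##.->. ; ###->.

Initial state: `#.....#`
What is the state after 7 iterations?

....#.#

##....#
..#...#
..##..#
....#.#
....#.#  (fixed point — unchanged through iteration 7)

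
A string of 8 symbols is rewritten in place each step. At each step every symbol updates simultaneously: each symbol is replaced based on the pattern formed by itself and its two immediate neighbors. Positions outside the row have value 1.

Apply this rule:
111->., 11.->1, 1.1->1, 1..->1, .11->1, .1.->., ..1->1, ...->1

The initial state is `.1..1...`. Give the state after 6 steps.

step 1: 1.11.111
step 2: 111111..
step 3: .....111
step 4: 111111..  (repeats step 2; period 2)
step 6: 111111..

111111..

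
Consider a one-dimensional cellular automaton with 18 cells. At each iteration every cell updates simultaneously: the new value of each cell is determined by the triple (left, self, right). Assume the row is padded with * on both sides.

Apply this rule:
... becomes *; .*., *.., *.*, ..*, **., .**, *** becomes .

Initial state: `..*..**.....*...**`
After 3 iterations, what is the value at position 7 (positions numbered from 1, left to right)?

.

iteration 1: ........***...*...
iteration 2: .******.....*...*.
iteration 3: ........***...*...
position 7 holds .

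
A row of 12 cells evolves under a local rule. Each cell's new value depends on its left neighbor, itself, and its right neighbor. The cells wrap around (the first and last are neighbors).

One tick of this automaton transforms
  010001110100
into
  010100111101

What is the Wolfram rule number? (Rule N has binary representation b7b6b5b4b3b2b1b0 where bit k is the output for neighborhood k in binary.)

229

position 6: 111 → 1  (bit 7 = 1)
position 7: 110 → 1  (bit 6 = 1)
position 8: 101 → 1  (bit 5 = 1)
position 2: 100 → 0  (bit 4 = 0)
position 5: 011 → 0  (bit 3 = 0)
position 1: 010 → 1  (bit 2 = 1)
position 0: 001 → 0  (bit 1 = 0)
position 3: 000 → 1  (bit 0 = 1)
bits b7..b0 = 11100101 = 229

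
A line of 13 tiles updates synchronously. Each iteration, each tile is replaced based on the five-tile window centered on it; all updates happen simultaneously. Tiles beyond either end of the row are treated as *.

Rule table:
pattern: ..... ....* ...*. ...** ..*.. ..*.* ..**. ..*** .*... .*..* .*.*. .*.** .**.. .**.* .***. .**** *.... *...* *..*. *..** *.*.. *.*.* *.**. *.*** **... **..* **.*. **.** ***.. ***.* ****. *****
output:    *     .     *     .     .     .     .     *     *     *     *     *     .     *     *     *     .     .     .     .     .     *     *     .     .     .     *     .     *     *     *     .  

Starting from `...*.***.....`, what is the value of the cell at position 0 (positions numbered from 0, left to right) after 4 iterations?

iteration 1: ..*.*.**..*..
iteration 2: ...****....*.
iteration 3: ...****...*.*
iteration 4: ...****..*.*.
position 0 holds .

.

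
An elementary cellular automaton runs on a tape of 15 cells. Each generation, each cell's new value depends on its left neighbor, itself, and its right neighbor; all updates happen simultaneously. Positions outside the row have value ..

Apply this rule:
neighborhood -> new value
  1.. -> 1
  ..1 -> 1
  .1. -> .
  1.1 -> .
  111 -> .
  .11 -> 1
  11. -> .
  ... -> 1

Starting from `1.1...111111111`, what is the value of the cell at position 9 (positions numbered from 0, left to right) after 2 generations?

1

...1111........
1111...11111111
position 9 holds 1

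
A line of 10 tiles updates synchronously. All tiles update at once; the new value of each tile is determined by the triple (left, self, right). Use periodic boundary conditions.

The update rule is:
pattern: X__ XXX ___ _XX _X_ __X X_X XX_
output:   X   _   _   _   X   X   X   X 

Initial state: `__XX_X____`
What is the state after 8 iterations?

iteration 1: _X_XXXX___
iteration 2: XXX___XX__
iteration 3: __XX_X_XXX
iteration 4: XX_XXXX__X
iteration 5: _XX___XXX_
iteration 6: X_XX_X__XX
iteration 7: XX_XXXXX__
iteration 8: _XX____XXX

_XX____XXX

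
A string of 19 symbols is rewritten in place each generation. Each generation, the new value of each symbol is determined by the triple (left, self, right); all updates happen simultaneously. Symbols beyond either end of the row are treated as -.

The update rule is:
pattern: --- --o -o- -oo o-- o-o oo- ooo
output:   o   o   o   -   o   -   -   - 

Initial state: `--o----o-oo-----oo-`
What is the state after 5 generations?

generation 1: oooooooo---ooooo--o
generation 2: --------ooo-----ooo
generation 3: oooooooo---ooooo---
generation 4: --------ooo-----ooo  (repeats generation 2; period 2)
generation 5: oooooooo---ooooo---

oooooooo---ooooo---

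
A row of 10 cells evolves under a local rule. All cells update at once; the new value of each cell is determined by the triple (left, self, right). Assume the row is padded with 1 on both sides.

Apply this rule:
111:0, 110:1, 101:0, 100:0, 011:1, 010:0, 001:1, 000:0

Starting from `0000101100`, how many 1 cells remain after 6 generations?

5

0001001101
0010011101
0100110101
0001110001
0011010011
0111000110
count of 1: 5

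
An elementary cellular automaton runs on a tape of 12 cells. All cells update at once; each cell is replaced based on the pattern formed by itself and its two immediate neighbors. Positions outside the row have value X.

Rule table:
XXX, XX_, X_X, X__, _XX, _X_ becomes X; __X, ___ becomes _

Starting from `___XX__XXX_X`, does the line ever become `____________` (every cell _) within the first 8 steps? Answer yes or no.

step 1: X__XXX_XXXXX
step 2: XX_XXXXXXXXX
step 3: XXXXXXXXXXXX
step 4: XXXXXXXXXXXX  (fixed point — unchanged through step 8)
step 8 is XXXXXXXXXXXX, still not uniform _

no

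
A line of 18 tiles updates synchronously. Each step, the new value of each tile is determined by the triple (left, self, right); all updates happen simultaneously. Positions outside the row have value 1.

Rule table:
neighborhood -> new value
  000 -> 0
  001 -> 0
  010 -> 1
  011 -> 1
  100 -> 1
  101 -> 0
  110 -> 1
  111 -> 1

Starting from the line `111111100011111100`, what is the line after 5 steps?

111111110011111110
111111111011111110
111111111011111110  (fixed point — unchanged through step 5)

111111111011111110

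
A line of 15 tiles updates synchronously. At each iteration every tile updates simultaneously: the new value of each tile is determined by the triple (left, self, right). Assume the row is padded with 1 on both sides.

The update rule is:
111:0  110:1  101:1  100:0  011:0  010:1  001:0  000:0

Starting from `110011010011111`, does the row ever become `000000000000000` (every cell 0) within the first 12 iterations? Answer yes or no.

no

iteration 1: 010001110000000
iteration 2: 110000010000000
iteration 3: 010000010000000
iteration 4: 110000010000000  (repeats iteration 2; period 2)
iteration 12: 110000010000000
iteration 12 is 110000010000000, still not uniform 0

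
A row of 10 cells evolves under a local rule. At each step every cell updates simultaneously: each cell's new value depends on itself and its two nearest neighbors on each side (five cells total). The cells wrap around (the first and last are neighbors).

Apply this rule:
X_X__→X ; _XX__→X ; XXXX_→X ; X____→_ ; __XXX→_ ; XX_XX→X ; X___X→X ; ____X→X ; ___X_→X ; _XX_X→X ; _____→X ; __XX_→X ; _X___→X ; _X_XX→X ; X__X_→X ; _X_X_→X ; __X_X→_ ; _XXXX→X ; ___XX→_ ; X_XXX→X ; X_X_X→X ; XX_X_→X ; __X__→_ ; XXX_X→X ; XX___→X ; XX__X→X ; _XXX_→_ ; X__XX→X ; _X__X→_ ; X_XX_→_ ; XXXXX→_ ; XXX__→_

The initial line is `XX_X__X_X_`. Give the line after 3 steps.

step 1: _XXX_X_XXX
step 2: XX_XXXXX_X
step 3: _XXXX_XXXX

_XXXX_XXXX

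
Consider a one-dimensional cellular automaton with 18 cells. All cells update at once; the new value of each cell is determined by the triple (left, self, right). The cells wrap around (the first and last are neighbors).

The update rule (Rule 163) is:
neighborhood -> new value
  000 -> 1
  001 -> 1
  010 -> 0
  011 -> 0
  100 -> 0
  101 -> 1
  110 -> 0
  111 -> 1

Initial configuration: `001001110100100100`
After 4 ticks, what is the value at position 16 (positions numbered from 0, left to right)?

tick 1: 110010101001001001
tick 2: 100101010010010010
tick 3: 001010100100100101
tick 4: 010101001001001010
position 16 holds 1

1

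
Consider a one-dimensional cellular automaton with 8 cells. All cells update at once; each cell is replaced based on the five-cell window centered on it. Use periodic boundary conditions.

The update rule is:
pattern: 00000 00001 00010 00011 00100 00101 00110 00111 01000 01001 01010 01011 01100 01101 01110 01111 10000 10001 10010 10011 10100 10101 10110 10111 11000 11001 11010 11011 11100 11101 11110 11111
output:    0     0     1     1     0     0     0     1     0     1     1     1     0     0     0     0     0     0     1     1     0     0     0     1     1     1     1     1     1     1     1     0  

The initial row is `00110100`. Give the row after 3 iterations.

01001001

01001000
10110000
01001001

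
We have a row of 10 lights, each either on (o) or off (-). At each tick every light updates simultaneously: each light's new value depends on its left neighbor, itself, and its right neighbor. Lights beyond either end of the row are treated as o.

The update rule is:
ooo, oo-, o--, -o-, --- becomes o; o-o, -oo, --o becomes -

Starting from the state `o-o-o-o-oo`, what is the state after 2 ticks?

o-o-o-o--o
o-o-o-oo--

o-o-o-oo--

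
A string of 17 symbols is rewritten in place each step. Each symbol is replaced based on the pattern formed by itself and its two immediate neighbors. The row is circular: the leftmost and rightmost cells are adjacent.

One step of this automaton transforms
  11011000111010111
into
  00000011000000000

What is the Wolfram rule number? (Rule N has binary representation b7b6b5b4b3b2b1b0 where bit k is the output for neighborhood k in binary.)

position 0: 111 → 0  (bit 7 = 0)
position 1: 110 → 0  (bit 6 = 0)
position 2: 101 → 0  (bit 5 = 0)
position 5: 100 → 0  (bit 4 = 0)
position 3: 011 → 0  (bit 3 = 0)
position 12: 010 → 0  (bit 2 = 0)
position 7: 001 → 1  (bit 1 = 1)
position 6: 000 → 1  (bit 0 = 1)
bits b7..b0 = 00000011 = 3

3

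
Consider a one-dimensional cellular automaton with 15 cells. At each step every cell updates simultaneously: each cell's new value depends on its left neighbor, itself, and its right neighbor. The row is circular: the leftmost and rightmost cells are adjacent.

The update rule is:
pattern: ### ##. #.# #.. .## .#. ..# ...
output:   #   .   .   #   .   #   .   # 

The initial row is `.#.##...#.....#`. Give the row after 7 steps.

.#...##.#####.#
.###.....###..#
..#.####..#.#.#
#.#..##.#.#.#.#
..##....#.#.#..
#...###.#.#.###
.##..#..#.#..##

.##..#..#.#..##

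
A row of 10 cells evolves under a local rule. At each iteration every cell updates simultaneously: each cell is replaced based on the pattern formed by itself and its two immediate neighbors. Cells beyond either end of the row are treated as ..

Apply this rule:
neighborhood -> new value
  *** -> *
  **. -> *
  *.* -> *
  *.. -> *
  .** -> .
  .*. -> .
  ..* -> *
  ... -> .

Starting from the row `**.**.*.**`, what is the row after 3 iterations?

.**.**.*.*
*.**.**.*.
.*.**.**.*

.*.**.**.*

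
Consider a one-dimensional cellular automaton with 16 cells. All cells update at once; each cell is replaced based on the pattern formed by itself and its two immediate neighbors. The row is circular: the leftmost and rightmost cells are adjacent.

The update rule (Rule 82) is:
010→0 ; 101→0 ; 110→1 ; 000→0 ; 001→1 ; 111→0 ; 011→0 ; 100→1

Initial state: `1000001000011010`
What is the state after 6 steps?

0100001010001100

step 1: 0100010100101000
step 2: 1010100011000100
step 3: 0000010101101011
step 4: 1000100000100001
step 5: 1101010001010010
step 6: 0100001010001100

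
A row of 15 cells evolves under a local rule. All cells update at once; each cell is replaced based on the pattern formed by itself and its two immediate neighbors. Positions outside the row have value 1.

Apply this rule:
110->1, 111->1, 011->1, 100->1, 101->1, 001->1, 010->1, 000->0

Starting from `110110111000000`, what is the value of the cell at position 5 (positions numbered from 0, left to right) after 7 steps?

1

step 1: 111111111100001
step 2: 111111111110011
step 3: 111111111111111
step 4: 111111111111111  (fixed point — unchanged through step 7)
position 5 holds 1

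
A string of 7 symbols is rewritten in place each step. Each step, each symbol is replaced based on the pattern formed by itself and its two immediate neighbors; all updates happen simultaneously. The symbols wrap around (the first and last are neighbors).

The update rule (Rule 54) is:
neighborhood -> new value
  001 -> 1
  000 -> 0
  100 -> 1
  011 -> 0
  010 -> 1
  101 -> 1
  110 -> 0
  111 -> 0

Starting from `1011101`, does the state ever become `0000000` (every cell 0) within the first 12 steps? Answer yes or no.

step 1: 0100010
step 2: 1110111
step 3: 0001000
step 4: 0011100
step 5: 0100010  (repeats step 1; period 4)
step 12: 0011100
step 12 is 0011100, still not uniform 0

no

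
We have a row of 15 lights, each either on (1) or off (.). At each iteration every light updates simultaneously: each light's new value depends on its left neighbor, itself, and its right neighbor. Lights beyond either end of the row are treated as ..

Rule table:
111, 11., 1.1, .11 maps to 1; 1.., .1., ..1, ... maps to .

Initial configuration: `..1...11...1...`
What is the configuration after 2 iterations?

......11.......
......11.......

......11.......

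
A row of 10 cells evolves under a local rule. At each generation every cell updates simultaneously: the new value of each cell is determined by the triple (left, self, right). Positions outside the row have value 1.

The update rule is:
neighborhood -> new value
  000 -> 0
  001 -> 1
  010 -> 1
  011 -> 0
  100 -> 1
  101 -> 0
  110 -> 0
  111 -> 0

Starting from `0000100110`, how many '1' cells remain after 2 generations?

generation 1: 1001111000
generation 2: 0110000101
count of 1: 4

4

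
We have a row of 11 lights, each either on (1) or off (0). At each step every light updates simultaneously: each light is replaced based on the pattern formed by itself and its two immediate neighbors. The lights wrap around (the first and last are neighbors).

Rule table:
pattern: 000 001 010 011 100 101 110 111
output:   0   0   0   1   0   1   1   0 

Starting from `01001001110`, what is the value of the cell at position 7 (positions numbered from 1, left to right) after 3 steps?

00000001010
00000000100
00000000000
position 7 holds 0

0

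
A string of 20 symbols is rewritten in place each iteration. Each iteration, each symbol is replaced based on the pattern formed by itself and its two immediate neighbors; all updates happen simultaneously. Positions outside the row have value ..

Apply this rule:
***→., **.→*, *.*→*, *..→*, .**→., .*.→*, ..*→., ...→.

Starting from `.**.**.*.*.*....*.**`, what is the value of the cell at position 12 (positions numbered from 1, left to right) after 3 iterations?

.

..**.********...**.*
...**.......**...***
....**.......**....*
position 12 holds .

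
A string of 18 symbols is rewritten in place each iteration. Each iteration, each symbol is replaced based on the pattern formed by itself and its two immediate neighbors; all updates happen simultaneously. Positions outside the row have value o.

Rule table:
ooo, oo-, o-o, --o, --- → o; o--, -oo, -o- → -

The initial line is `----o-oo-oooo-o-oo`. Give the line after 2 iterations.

o-ooo-o-oo-oooo-o-

-ooo-o-oo-oooo-o-o
o-ooo-o-oo-oooo-o-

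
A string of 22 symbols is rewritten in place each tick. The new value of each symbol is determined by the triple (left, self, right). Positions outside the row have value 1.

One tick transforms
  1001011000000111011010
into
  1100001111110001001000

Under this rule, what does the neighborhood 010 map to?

At position 3 the neighborhood is 010; the next row has 0 there.

0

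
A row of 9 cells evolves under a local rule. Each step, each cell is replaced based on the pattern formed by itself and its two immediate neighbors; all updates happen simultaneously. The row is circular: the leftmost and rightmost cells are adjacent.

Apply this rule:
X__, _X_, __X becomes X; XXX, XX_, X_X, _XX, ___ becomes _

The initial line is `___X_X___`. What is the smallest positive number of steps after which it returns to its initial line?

step 1: __XX_XX__
step 2: _X_____X_
step 3: XXX___XXX
step 4: ___X_X___

4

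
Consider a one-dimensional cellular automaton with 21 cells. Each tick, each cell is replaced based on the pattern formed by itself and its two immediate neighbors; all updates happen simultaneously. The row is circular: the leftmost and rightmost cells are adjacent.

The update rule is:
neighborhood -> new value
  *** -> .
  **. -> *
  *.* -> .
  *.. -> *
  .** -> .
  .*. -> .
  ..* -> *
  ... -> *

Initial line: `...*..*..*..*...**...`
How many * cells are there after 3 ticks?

16

***.**.**.**.***.****
..*..*..*..*...*.....
**.**.**.**.***.*****
count of *: 16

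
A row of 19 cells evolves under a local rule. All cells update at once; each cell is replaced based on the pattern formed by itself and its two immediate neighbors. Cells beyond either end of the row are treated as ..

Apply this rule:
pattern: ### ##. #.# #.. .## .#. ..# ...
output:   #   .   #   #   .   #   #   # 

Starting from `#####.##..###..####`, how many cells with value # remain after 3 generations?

.###.#..##.#.##.##.
#.#.####..###..#..#
####.##.##.#.######
count of #: 15

15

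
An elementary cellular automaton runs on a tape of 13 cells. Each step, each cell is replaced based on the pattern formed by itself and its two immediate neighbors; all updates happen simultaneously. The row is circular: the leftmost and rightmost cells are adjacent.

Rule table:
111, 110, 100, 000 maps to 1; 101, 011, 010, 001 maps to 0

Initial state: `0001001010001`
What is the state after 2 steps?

0110011100110

1100100001100
0110011100110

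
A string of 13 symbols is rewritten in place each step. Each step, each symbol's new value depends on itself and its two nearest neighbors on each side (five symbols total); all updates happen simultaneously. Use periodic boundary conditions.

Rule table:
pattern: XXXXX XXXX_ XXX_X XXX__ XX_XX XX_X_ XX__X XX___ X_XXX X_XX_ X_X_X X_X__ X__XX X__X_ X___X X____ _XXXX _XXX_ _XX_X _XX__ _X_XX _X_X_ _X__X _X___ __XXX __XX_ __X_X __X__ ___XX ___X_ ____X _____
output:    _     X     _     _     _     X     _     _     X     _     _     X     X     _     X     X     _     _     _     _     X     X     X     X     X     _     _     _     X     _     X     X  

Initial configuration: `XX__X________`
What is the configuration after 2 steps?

step 1: _____XXXXXXXX
step 2: _XXXXX_____X_

_XXXXX_____X_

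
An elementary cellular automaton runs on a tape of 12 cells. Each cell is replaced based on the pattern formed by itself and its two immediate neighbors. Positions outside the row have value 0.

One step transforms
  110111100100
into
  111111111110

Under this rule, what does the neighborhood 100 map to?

1

At position 7 the neighborhood is 100; the next row has 1 there.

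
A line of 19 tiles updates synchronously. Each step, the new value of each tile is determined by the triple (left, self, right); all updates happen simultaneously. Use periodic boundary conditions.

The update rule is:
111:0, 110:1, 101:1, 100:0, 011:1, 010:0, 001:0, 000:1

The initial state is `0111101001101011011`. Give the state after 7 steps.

0001010100000000101

1100110001110111111
0100110101011100000
0000111010110101111
0110101101111011001
1111011111001111000
1001110001001001010
0001010100000000101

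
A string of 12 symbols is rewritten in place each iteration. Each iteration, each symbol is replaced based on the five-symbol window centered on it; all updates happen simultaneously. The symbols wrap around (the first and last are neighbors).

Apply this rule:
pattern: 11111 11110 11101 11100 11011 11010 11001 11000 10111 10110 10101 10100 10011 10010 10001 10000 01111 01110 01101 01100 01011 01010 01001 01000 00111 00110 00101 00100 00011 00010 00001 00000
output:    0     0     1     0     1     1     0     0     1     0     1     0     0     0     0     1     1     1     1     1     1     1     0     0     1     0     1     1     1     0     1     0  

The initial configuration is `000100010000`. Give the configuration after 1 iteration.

010100010100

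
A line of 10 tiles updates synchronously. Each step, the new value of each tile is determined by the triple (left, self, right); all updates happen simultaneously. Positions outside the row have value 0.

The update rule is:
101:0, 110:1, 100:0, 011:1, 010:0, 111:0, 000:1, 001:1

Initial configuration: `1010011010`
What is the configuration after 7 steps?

0010011000

step 1: 0000111000
step 2: 1111101011
step 3: 1000100011
step 4: 0011001111
step 5: 1111011001
step 6: 1001011010
step 7: 0010011000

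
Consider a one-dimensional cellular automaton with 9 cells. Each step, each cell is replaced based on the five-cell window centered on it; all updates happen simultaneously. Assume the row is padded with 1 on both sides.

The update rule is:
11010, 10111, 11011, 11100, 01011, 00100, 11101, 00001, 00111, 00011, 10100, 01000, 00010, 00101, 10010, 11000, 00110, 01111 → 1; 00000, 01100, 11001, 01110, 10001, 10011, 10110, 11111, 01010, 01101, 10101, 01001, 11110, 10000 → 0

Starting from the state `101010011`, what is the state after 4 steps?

111101111

110010011
010110011
101000011
111101111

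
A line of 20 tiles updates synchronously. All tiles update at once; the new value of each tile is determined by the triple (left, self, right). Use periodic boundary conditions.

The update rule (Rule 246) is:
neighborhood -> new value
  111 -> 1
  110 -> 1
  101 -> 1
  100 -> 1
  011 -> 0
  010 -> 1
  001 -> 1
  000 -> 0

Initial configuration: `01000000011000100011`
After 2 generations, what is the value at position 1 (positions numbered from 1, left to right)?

1

11100000101101110101
11110001110110111110
position 1 holds 1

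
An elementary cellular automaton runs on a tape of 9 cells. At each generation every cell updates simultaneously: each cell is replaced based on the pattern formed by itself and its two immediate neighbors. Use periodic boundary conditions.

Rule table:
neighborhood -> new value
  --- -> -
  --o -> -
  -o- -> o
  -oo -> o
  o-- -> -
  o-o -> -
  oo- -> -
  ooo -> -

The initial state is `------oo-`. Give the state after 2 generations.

------o--

------o--
------o--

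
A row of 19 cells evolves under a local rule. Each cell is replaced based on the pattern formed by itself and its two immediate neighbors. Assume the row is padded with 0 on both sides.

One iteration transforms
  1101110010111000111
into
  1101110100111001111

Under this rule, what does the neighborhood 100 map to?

At position 6 the neighborhood is 100; the next row has 0 there.

0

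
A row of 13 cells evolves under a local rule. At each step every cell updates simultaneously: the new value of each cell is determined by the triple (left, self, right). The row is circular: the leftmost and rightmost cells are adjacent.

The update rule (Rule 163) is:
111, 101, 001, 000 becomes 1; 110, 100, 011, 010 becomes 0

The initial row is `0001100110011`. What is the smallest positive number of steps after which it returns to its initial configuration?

26

0110001000100
1000110011001
0011000100010
1100011001100
0001100010001
0110001100110
1000110001000
0011000110011
0100011000100
1001100011001
0010001100010
1100110001100
0001000110001
0110011000110
1000100011000
0011001100011
0100010001100
1001100110001
0010001000110
1100110011000
0001000100011
0110011001100
1000100010001
0011001100110
1100010001000
0001100110011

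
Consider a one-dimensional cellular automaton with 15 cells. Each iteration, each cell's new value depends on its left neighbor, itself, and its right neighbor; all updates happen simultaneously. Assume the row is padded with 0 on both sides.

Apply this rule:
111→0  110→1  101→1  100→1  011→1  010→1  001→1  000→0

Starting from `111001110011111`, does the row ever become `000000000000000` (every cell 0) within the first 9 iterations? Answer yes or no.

no

iteration 1: 101111011110001
iteration 2: 111001110011011
iteration 3: 101111011111111
iteration 4: 111001110000001
iteration 5: 101111011000011
iteration 6: 111001111100111
iteration 7: 101111000111101
iteration 8: 111001101100111
iteration 9: 101111111111101
iteration 9 is 101111111111101, still not uniform 0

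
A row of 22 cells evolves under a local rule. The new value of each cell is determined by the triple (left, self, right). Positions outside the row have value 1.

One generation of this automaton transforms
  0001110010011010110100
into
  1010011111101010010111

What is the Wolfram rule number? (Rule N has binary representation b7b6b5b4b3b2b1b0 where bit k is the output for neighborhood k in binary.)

86

position 4: 111 → 0  (bit 7 = 0)
position 5: 110 → 1  (bit 6 = 1)
position 13: 101 → 0  (bit 5 = 0)
position 0: 100 → 1  (bit 4 = 1)
position 3: 011 → 0  (bit 3 = 0)
position 8: 010 → 1  (bit 2 = 1)
position 2: 001 → 1  (bit 1 = 1)
position 1: 000 → 0  (bit 0 = 0)
bits b7..b0 = 01010110 = 86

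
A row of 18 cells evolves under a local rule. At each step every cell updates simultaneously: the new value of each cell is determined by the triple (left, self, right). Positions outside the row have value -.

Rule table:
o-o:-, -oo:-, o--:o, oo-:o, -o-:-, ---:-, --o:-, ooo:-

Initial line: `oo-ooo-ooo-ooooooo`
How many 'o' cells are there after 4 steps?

3

-o---o---o-------o
--o---o---o-------
---o---o---o------
----o---o---o-----
count of o: 3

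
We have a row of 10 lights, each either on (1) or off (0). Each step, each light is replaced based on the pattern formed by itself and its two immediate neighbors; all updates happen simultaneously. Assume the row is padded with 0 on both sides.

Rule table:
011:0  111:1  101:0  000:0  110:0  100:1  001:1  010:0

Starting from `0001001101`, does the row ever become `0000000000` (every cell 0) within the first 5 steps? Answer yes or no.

no

0010110000
0100001000
1010010100
0001100010
0010010101
step 5 is 0010010101, still not uniform 0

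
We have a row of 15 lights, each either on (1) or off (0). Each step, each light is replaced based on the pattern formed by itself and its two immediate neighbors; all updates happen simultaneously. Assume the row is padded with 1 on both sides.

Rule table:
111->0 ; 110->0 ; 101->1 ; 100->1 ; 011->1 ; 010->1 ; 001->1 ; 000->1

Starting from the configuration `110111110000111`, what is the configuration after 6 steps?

step 1: 001100001111100
step 2: 111011111000011
step 3: 000110000111110
step 4: 111101111100001
step 5: 000011000011111
step 6: 111110111110000

111110111110000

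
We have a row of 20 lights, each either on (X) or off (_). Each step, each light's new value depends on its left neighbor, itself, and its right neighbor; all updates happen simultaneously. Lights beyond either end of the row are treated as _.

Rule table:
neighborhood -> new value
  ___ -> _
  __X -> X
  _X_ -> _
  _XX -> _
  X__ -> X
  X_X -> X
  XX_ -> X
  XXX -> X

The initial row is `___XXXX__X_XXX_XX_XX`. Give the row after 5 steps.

__X_XXXXX_X_XXX_XX_X
_X_X_XXXXX_X_XXX_XX_
X_X_X_XXXXX_X_XXX_XX
_X_X_X_XXXXX_X_XXX_X
X_X_X_X_XXXXX_X_XXX_

X_X_X_X_XXXXX_X_XXX_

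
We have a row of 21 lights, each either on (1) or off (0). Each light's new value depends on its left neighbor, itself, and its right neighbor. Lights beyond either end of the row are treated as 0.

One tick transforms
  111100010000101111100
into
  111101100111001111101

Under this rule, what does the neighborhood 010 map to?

At position 7 the neighborhood is 010; the next row has 0 there.

0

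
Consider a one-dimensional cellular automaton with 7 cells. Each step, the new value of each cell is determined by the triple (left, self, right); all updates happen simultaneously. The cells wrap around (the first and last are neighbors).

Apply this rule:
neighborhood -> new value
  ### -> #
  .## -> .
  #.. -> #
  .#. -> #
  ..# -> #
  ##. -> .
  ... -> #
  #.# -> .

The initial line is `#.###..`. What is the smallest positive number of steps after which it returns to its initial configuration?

step 1: #..#.##
step 2: .###..#
step 3: ..#.###
step 4: ###..#.
step 5: .#.###.
step 6: ##..#.#
step 7: #.###..

7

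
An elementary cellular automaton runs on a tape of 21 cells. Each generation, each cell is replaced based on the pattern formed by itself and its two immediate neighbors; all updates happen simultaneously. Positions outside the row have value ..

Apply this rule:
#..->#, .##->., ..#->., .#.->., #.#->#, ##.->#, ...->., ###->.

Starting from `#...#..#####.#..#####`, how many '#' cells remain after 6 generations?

.#...#.....##.#.....#
..#...#.....##.#.....
...#...#.....##.#....
....#...#.....##.#...
.....#...#.....##.#..
......#...#.....##.#.
count of #: 5

5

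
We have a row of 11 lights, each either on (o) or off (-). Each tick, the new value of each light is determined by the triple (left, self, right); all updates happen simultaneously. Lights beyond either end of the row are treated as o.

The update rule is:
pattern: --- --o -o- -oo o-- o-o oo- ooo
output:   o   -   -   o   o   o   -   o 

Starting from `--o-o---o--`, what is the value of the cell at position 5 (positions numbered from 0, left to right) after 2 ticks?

o

o--o-oo--o-
-o--oo-o--o
position 5 holds o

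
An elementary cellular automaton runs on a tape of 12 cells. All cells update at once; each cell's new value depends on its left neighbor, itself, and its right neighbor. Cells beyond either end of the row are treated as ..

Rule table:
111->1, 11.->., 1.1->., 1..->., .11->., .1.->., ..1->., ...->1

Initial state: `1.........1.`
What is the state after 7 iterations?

iteration 1: ..1111111...
iteration 2: 1..11111..11
iteration 3: ....111.....
iteration 4: 111..1..1111
iteration 5: .1.......11.
iteration 6: ...11111....
iteration 7: 11..111..111

11..111..111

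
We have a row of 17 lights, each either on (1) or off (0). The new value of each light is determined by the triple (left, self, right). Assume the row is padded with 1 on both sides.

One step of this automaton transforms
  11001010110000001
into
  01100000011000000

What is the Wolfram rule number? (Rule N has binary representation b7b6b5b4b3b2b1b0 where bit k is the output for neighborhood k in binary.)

80

position 0: 111 → 0  (bit 7 = 0)
position 1: 110 → 1  (bit 6 = 1)
position 5: 101 → 0  (bit 5 = 0)
position 2: 100 → 1  (bit 4 = 1)
position 8: 011 → 0  (bit 3 = 0)
position 4: 010 → 0  (bit 2 = 0)
position 3: 001 → 0  (bit 1 = 0)
position 11: 000 → 0  (bit 0 = 0)
bits b7..b0 = 01010000 = 80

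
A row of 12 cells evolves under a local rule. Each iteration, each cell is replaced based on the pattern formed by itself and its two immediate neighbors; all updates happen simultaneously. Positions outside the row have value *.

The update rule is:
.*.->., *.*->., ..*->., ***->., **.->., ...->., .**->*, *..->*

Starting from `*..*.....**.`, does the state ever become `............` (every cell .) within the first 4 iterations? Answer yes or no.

no

iteration 1: .*..*....*..
iteration 2: ..*..*....*.
iteration 3: *..*..*.....
iteration 4: .*..*..*....
iteration 4 is .*..*..*...., still not uniform .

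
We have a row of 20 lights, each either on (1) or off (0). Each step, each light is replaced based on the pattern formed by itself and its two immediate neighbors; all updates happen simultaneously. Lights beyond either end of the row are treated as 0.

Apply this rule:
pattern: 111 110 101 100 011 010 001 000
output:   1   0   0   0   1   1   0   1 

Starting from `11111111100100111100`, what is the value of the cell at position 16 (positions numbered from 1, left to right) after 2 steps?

11111111000100111001
11111110010100110001
position 16 holds 1

1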